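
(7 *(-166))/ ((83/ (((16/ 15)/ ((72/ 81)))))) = -84/ 5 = -16.80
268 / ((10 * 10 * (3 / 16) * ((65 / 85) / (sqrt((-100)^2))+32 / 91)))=6633536 / 166749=39.78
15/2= 7.50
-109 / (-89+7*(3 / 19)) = 2071 / 1670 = 1.24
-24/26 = -12/13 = -0.92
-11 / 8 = -1.38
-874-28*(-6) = -706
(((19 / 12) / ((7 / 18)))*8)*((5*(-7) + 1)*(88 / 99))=-984.38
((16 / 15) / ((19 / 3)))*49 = 784 / 95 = 8.25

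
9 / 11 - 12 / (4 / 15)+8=-398 / 11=-36.18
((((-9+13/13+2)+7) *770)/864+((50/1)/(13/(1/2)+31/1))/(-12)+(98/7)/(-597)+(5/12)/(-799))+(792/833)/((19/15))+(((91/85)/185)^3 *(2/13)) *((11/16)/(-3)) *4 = 22595087605913933906323/14627035805210057250000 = 1.54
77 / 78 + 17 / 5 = 1711 / 390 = 4.39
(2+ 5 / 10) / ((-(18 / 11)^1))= -55 / 36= -1.53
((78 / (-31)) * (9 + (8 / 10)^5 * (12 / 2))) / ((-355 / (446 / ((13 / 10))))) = 183407688 / 6878125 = 26.67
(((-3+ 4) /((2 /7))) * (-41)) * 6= -861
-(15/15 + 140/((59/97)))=-13639/59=-231.17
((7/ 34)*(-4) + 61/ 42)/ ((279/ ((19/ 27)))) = 8531/ 5378562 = 0.00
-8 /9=-0.89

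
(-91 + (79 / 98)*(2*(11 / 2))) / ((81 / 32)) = -42928 / 1323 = -32.45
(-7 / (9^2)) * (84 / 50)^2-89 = -501997 / 5625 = -89.24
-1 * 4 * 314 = -1256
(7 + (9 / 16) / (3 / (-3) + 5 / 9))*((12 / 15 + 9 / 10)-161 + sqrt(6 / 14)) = -584631 / 640 + 367*sqrt(21) / 448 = -909.73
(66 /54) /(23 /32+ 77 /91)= 4576 /5859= 0.78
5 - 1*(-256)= 261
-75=-75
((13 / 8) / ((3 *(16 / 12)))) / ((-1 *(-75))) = 13 / 2400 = 0.01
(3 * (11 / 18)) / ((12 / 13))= 143 / 72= 1.99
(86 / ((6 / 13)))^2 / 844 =41.14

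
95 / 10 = 19 / 2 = 9.50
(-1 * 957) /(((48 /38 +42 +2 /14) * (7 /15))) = -272745 /5773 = -47.24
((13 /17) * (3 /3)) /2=13 /34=0.38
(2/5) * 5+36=38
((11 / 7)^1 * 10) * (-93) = -10230 / 7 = -1461.43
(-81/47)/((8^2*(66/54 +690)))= -729/18712768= -0.00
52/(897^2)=4/61893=0.00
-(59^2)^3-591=-42180534232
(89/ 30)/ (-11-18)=-0.10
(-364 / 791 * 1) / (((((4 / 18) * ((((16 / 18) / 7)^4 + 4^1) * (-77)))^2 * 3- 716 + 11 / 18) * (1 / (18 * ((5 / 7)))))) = -182839442534133840 / 412257158420800701913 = -0.00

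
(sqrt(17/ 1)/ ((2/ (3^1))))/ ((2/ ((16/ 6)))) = 2 * sqrt(17) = 8.25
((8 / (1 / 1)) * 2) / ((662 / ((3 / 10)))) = 12 / 1655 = 0.01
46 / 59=0.78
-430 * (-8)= 3440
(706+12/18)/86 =1060/129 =8.22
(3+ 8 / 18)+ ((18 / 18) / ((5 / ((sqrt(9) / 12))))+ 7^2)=9449 / 180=52.49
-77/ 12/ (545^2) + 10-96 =-306529877/ 3564300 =-86.00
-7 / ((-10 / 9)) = 63 / 10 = 6.30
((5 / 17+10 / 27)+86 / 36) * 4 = 5606 / 459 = 12.21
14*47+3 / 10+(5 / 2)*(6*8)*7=1498.30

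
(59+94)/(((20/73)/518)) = 2892771/10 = 289277.10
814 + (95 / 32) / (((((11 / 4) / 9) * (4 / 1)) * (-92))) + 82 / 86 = 1134795747 / 1392512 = 814.93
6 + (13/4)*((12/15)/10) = 313/50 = 6.26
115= 115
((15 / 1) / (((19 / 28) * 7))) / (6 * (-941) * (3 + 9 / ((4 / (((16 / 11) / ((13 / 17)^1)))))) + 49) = -8580 / 111539101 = -0.00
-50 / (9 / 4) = -200 / 9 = -22.22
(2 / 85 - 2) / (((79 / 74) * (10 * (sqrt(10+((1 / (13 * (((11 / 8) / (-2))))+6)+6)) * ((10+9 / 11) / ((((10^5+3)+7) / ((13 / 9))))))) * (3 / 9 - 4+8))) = -2637623736 * sqrt(447590) / 30192285175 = -58.45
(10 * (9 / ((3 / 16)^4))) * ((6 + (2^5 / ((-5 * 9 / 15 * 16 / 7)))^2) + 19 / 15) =171311104 / 81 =2114951.90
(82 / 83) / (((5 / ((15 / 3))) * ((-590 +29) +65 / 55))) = -0.00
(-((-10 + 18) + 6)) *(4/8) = -7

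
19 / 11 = 1.73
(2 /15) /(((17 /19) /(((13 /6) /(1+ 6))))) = 247 /5355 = 0.05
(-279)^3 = -21717639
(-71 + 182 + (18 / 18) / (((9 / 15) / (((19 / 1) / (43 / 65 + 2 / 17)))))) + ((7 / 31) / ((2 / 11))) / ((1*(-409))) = 9932225413 / 65499714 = 151.64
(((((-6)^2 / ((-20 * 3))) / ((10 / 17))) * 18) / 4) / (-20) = 459 / 2000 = 0.23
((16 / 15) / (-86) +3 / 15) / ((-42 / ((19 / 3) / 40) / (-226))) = 259787 / 1625400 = 0.16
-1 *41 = -41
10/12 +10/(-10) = -1/6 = -0.17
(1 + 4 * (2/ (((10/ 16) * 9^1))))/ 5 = 109/ 225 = 0.48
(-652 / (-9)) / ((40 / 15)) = 163 / 6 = 27.17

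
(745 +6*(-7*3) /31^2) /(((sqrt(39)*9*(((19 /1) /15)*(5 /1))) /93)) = 55063*sqrt(39) /1767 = 194.61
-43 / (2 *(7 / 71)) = -3053 / 14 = -218.07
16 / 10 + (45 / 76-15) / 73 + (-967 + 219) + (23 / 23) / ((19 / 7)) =-283567 / 380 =-746.23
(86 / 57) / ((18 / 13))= 559 / 513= 1.09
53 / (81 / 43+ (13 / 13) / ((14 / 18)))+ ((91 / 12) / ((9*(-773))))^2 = 116546844673 / 6969578256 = 16.72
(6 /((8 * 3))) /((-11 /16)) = -4 /11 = -0.36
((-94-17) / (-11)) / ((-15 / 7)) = -259 / 55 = -4.71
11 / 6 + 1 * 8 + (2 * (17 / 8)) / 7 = 877 / 84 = 10.44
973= 973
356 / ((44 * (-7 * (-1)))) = 89 / 77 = 1.16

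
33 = 33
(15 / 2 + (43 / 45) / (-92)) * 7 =217049 / 4140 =52.43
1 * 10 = 10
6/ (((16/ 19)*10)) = 57/ 80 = 0.71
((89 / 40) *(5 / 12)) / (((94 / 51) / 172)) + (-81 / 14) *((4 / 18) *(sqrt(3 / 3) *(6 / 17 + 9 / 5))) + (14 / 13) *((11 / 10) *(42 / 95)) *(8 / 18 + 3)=141822643489 / 1657765200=85.55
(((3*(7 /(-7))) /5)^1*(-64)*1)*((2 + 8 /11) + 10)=5376 /11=488.73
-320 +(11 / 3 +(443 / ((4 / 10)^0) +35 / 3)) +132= 811 / 3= 270.33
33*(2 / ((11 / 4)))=24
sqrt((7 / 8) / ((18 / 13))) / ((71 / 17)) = 17 * sqrt(91) / 852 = 0.19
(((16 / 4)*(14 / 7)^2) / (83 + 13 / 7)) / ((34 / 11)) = 28 / 459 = 0.06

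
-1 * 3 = -3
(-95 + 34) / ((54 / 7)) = -427 / 54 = -7.91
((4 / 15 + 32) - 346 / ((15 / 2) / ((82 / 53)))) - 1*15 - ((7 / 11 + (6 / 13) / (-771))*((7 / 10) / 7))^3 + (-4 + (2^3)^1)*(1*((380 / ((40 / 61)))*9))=2189633319509574032223 / 105230914186232120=20807.89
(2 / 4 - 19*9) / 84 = -341 / 168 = -2.03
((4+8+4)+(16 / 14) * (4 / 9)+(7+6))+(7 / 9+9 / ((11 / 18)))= 3466 / 77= 45.01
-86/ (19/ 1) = -4.53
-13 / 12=-1.08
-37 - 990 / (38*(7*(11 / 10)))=-40.38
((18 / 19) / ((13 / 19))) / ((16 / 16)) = 18 / 13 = 1.38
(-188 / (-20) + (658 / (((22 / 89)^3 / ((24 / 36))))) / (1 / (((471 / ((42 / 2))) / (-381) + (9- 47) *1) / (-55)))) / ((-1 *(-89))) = 3364727073451 / 14893850070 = 225.91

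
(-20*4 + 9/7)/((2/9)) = -354.21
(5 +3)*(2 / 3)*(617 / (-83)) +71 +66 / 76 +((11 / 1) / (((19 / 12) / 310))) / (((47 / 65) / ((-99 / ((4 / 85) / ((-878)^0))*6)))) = -16719501769499 / 444714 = -37596076.96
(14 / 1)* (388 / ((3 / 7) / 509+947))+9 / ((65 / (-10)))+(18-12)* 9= 639883246 / 10966033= 58.35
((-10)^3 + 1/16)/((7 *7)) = -15999/784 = -20.41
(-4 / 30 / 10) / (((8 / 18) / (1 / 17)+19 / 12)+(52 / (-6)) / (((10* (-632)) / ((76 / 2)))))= -237 / 163370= -0.00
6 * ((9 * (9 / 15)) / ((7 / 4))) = 18.51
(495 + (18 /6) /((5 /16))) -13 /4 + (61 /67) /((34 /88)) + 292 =18126193 /22780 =795.71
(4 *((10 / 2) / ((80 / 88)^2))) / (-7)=-121 / 35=-3.46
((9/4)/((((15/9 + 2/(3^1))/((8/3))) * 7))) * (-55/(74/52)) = -25740/1813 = -14.20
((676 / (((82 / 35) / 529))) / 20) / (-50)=-625807 / 4100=-152.64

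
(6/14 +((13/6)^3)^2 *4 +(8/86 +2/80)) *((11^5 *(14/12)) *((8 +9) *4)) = 19915087522162481/3761640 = 5294256633.32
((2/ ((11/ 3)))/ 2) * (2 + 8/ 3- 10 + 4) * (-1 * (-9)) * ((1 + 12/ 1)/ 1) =-468/ 11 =-42.55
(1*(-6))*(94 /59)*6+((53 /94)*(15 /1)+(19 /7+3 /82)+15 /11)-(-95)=439609185 /8754361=50.22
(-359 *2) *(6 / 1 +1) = -5026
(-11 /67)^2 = 121 /4489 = 0.03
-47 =-47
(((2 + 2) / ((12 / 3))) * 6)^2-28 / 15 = 512 / 15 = 34.13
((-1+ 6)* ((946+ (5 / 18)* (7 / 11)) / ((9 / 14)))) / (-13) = -504385 / 891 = -566.09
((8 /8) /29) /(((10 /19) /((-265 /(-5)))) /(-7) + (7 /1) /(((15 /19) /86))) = 105735 /2338163048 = 0.00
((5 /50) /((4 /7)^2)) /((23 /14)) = 0.19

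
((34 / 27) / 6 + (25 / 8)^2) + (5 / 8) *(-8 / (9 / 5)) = 37313 / 5184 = 7.20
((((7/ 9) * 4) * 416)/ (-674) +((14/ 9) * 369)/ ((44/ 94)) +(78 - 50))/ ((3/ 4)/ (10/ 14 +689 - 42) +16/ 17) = 12881965053944/ 9693052479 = 1328.99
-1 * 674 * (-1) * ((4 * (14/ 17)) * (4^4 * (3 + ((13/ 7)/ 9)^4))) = 65273317900288/ 38257191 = 1706171.21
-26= -26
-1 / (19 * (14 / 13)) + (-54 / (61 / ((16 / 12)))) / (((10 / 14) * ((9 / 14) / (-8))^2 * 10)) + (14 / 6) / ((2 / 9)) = -27636106 / 1825425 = -15.14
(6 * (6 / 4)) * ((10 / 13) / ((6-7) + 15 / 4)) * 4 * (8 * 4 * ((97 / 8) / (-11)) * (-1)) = 558720 / 1573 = 355.19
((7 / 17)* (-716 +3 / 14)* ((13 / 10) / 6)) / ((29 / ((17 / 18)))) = -130273 / 62640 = -2.08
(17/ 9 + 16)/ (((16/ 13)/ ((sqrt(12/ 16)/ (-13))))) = -161 *sqrt(3)/ 288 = -0.97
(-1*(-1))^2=1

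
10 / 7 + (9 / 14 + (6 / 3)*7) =225 / 14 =16.07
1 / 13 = 0.08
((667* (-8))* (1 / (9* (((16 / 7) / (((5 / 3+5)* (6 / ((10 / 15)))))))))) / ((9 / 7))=-326830 / 27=-12104.81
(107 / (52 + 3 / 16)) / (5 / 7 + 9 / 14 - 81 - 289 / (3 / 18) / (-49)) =-167776 / 3621395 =-0.05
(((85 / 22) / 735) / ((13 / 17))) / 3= 289 / 126126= 0.00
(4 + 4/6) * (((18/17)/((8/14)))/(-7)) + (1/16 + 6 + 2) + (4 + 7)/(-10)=5.73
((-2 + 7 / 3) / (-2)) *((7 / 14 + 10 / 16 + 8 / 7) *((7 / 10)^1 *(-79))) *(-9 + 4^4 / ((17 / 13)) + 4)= 10845673 / 2720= 3987.38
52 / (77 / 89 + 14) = 4628 / 1323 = 3.50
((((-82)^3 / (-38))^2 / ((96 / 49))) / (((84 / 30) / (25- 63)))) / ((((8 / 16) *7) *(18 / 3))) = -23750521205 / 342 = -69445968.44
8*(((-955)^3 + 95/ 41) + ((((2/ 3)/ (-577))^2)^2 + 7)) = -2564910558352873447692776/ 368105348935161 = -6967870925.46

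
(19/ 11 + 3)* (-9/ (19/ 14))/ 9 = -728/ 209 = -3.48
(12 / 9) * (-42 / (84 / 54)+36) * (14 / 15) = 56 / 5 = 11.20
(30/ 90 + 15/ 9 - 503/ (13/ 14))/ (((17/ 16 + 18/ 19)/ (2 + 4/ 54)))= -119440384/ 214461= -556.93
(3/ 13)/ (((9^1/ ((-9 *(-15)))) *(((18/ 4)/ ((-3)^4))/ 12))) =9720/ 13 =747.69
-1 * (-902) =902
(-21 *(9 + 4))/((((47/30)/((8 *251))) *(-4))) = 4111380/47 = 87476.17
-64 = -64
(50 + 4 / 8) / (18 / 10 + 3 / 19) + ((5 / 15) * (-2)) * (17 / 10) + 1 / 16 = 61311 / 2480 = 24.72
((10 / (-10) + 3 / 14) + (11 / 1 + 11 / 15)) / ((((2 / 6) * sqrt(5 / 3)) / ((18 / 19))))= 1089 * sqrt(15) / 175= 24.10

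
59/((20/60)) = 177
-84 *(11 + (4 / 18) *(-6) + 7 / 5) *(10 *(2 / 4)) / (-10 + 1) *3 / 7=664 / 3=221.33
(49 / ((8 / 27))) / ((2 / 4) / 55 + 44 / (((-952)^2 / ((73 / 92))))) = 63199410120 / 3488887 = 18114.49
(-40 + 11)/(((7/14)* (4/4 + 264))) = -58/265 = -0.22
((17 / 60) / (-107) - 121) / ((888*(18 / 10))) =-776837 / 10261728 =-0.08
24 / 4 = 6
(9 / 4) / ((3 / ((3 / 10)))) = 9 / 40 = 0.22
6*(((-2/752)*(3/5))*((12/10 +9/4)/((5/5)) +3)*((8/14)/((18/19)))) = -2451/65800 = -0.04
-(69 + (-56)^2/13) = -4033/13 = -310.23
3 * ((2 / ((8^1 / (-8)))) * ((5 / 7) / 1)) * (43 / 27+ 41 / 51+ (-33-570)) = 2756770 / 1071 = 2574.01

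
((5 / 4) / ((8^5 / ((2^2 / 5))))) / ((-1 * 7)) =-1 / 229376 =-0.00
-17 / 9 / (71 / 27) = -51 / 71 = -0.72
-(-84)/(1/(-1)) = -84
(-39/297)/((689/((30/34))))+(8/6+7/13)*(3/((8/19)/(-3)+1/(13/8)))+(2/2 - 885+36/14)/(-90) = 431870267/19980576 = 21.61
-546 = -546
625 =625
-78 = -78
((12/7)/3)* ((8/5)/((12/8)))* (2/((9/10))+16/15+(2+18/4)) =28192/4725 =5.97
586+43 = 629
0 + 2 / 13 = 2 / 13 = 0.15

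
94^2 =8836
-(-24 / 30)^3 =64 / 125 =0.51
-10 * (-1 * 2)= 20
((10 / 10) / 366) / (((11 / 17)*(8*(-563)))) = -17 / 18133104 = -0.00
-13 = -13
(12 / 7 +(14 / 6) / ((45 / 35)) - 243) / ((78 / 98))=-316820 / 1053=-300.87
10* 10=100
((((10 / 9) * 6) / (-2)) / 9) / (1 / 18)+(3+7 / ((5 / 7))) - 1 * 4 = 32 / 15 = 2.13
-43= -43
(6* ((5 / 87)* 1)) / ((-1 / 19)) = -190 / 29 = -6.55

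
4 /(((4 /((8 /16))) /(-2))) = -1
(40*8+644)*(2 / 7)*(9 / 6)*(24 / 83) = 69408 / 581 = 119.46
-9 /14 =-0.64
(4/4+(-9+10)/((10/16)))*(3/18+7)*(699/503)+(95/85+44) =6072209/85510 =71.01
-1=-1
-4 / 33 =-0.12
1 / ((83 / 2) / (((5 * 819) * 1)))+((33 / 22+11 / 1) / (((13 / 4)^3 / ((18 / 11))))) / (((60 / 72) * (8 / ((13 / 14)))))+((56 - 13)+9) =162830218 / 1080079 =150.76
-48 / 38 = -24 / 19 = -1.26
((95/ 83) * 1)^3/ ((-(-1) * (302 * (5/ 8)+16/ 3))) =10288500/ 1331691923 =0.01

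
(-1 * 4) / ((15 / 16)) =-64 / 15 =-4.27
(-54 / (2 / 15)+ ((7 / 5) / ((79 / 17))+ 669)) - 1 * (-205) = 185374 / 395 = 469.30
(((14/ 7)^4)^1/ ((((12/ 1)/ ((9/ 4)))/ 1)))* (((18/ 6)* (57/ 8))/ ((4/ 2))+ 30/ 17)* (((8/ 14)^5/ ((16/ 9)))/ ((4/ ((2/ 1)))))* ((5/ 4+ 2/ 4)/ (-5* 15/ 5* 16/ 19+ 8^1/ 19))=-1737531/ 18939088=-0.09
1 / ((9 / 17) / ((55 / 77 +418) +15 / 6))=100249 / 126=795.63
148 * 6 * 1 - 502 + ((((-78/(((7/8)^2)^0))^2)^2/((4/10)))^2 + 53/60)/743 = 513792889023383933/44580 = 11525188179079.94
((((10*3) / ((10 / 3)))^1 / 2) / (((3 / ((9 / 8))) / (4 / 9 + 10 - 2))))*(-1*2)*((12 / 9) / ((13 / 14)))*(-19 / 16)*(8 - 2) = 7581 / 26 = 291.58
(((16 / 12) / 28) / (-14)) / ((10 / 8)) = -2 / 735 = -0.00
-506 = -506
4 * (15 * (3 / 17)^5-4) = -22703132 / 1419857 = -15.99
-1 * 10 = -10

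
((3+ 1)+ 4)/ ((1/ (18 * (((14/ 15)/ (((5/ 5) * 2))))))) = 336/ 5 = 67.20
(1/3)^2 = 1/9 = 0.11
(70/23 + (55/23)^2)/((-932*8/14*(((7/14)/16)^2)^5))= -2283113904844308480/123257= -18523198721730.27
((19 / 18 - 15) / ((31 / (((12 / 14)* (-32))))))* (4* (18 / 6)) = 32128 / 217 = 148.06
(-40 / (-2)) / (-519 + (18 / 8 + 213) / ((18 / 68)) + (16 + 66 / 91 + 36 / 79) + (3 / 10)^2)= 43134000 / 671677553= 0.06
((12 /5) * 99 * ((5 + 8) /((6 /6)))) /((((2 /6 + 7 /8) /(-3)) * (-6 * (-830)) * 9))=-10296 /60175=-0.17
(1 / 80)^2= 1 / 6400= 0.00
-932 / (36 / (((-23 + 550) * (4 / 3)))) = -491164 / 27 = -18191.26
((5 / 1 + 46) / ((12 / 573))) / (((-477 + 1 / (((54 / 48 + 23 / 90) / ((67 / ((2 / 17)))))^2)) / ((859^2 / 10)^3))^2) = 31976123273384089855654155486299081217833496807967 / 2342531784029359585932000000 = 13650240945026735412541.21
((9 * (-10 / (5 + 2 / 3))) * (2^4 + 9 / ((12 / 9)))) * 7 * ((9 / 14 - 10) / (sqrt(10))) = 321867 * sqrt(10) / 136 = 7484.06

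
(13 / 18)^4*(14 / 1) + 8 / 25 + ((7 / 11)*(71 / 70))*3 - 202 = -2828159671 / 14434200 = -195.93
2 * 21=42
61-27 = 34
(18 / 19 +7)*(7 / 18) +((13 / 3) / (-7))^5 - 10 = -1086412541 / 155195838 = -7.00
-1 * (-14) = 14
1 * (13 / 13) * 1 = 1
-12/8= -3/2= -1.50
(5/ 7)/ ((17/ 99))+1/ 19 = 9524/ 2261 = 4.21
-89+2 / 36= -1601 / 18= -88.94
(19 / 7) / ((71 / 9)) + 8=4147 / 497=8.34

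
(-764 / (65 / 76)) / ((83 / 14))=-812896 / 5395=-150.68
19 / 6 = 3.17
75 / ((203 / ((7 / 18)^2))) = 175 / 3132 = 0.06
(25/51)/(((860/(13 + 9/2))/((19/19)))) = 175/17544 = 0.01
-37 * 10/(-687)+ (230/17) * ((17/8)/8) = 4.13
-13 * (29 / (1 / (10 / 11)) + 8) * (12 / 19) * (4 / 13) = -18144 / 209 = -86.81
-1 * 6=-6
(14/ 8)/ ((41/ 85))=595/ 164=3.63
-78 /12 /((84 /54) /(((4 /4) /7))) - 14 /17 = -4733 /3332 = -1.42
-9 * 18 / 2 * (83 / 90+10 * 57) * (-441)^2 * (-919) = 82652245451433 / 10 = 8265224545143.30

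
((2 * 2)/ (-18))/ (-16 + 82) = -0.00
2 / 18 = 1 / 9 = 0.11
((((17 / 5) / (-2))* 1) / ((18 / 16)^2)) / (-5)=544 / 2025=0.27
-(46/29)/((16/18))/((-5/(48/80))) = 621/2900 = 0.21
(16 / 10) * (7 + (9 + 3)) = 152 / 5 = 30.40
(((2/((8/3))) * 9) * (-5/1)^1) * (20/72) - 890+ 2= -897.38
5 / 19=0.26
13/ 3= 4.33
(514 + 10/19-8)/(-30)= -1604/95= -16.88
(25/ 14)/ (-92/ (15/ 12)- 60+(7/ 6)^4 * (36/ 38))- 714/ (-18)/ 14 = 106803461/ 37876398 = 2.82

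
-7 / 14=-1 / 2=-0.50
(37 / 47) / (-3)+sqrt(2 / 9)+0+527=sqrt(2) / 3+74270 / 141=527.21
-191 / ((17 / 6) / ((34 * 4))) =-9168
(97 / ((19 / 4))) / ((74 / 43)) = 8342 / 703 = 11.87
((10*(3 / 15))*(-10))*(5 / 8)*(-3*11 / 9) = 275 / 6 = 45.83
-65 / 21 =-3.10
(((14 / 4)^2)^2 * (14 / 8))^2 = 282475249 / 4096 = 68963.68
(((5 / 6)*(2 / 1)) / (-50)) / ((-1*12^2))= 1 / 4320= 0.00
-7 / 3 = -2.33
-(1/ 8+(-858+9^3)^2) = -133129/ 8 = -16641.12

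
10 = 10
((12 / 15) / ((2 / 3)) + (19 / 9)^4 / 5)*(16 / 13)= 2714992 / 426465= 6.37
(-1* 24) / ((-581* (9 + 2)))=24 / 6391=0.00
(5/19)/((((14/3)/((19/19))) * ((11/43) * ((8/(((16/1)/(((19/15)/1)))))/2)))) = 19350/27797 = 0.70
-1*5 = -5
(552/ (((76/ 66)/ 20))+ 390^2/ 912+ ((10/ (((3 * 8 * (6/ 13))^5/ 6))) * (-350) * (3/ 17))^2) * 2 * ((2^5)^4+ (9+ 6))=2186014882299039175144444811215/ 106863101641331048448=20456217803.19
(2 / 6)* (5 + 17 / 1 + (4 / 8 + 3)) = 17 / 2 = 8.50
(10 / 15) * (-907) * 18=-10884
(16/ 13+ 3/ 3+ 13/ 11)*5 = 2440/ 143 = 17.06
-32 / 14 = -16 / 7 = -2.29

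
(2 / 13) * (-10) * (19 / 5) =-76 / 13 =-5.85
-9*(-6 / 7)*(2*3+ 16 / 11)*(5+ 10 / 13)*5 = 1660500 / 1001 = 1658.84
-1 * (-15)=15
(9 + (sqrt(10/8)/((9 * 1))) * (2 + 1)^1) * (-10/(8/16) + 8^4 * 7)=14326 * sqrt(5)/3 + 257868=268545.97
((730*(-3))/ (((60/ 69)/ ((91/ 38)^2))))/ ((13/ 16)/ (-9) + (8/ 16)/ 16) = 1501610292/ 6137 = 244681.49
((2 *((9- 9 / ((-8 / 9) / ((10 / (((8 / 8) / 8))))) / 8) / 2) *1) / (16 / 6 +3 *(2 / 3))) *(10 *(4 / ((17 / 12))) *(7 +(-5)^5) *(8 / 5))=-56572992 / 17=-3327823.06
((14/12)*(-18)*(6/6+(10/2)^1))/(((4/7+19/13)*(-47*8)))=5733/34780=0.16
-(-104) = 104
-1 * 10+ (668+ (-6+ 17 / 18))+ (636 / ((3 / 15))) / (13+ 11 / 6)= 1389457 / 1602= 867.33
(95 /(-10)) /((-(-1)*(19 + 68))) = -19 /174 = -0.11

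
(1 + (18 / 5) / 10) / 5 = 34 / 125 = 0.27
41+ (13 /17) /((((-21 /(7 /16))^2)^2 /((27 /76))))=10414718989 /254017536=41.00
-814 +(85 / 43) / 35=-244997 / 301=-813.94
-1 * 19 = -19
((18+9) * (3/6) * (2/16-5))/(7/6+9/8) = -3159/110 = -28.72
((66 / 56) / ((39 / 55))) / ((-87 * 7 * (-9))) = 605 / 1995084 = 0.00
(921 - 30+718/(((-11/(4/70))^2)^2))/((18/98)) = 19575849718363/4035425625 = 4851.00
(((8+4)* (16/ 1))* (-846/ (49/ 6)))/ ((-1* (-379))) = -974592/ 18571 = -52.48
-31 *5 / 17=-155 / 17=-9.12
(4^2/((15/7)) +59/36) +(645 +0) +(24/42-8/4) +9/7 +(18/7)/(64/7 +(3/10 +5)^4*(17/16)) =86904861031703/132889013460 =653.97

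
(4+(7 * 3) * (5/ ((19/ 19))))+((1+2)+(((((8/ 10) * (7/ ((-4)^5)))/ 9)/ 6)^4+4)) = 2647725189114101762401/ 22825217147535360000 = 116.00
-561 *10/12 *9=-4207.50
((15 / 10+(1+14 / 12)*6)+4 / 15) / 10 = 443 / 300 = 1.48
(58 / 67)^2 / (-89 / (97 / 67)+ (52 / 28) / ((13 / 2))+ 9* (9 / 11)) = -12562858 / 902329401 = -0.01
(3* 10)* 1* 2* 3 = 180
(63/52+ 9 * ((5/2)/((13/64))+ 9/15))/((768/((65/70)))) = 10173/71680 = 0.14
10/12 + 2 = 17/6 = 2.83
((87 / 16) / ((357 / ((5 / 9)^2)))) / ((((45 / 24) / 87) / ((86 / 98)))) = 180815 / 944622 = 0.19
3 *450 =1350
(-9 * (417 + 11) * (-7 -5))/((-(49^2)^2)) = -46224/5764801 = -0.01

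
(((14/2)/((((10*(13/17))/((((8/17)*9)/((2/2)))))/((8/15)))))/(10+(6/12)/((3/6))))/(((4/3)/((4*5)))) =2016/715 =2.82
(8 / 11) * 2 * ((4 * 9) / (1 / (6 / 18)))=192 / 11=17.45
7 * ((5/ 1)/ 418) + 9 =9.08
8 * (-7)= -56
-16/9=-1.78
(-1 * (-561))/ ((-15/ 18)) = -3366/ 5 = -673.20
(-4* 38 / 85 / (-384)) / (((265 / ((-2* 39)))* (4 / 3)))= -741 / 720800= -0.00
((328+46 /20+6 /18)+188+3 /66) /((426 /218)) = 9328438 /35145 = 265.43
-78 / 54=-1.44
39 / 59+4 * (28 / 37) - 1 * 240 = -515869 / 2183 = -236.31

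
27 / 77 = 0.35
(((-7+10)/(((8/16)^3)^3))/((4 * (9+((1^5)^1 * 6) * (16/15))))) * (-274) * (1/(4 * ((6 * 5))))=-56.94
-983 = -983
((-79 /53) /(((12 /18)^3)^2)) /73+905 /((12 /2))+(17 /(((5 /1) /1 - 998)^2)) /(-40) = 183854533243621 /1220807545920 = 150.60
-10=-10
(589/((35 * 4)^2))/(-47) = -589/921200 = -0.00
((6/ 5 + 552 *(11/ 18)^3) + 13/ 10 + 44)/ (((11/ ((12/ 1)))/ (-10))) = -1676500/ 891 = -1881.59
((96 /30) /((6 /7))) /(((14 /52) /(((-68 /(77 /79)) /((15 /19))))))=-21230144 /17325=-1225.41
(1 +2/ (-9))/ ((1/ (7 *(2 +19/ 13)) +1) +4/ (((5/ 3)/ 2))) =49/ 368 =0.13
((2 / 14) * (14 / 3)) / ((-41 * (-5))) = 2 / 615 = 0.00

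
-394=-394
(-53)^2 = 2809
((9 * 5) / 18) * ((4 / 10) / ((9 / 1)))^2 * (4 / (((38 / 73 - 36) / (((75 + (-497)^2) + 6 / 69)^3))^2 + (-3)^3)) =-359014004282711165150502421107674429696486528 / 490727267103930823865092996851451940837251181835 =-0.00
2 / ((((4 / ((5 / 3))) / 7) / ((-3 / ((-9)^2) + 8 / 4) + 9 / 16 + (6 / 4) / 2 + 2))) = 79765 / 2592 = 30.77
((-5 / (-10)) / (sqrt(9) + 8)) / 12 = 0.00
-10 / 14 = -5 / 7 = -0.71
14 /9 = 1.56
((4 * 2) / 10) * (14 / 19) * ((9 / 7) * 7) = 504 / 95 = 5.31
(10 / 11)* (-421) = -382.73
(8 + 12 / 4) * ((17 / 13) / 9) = 187 / 117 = 1.60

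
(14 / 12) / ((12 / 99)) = 77 / 8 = 9.62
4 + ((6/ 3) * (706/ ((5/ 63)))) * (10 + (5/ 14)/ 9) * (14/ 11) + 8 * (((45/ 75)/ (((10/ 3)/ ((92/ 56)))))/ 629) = 25024010614/ 110075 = 227336.00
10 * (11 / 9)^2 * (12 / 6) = 2420 / 81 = 29.88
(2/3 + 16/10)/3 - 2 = -1.24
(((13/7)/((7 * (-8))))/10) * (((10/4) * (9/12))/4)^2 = -585/802816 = -0.00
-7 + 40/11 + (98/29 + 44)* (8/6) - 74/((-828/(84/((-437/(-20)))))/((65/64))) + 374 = 33408635065/76950456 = 434.16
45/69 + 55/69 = 100/69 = 1.45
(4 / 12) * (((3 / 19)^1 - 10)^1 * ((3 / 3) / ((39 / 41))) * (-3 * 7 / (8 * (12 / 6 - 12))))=-53669 / 59280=-0.91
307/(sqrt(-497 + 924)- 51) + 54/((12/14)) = 121305/2174- 307*sqrt(427)/2174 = 52.88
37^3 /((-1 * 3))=-50653 /3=-16884.33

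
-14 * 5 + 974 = 904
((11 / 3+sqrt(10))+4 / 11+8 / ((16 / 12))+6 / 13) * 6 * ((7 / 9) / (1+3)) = 7 * sqrt(10) / 6+31507 / 2574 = 15.93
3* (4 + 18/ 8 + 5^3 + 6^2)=2007/ 4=501.75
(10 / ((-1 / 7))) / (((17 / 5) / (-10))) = 3500 / 17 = 205.88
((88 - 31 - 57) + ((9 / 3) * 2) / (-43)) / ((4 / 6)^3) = -81 / 172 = -0.47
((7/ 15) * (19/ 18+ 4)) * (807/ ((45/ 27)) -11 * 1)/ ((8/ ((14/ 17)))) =5274997/ 45900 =114.92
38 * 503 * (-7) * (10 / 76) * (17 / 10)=-59857 / 2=-29928.50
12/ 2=6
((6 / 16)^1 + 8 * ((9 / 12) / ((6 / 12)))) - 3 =75 / 8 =9.38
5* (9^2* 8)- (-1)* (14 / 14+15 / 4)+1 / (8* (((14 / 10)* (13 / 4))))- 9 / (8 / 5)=3239.15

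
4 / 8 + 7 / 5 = 1.90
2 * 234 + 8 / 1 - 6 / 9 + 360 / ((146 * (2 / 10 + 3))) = 417067 / 876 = 476.10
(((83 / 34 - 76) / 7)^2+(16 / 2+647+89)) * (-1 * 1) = -48398137 / 56644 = -854.43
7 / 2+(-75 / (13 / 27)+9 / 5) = -19561 / 130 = -150.47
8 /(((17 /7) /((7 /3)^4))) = 134456 /1377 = 97.64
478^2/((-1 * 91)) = -228484/91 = -2510.81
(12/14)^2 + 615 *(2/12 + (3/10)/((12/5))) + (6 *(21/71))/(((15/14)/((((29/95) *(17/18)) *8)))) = 7294771229/39660600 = 183.93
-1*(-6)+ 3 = 9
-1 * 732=-732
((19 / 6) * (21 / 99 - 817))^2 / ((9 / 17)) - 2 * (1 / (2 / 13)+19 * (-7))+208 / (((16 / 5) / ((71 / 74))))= 82486929574435 / 6527466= 12636899.15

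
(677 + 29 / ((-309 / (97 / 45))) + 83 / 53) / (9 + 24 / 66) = 5499233641 / 75907395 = 72.45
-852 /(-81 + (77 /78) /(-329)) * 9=28110888 /296957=94.66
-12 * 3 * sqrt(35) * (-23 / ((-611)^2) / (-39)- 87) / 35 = 3040027512 * sqrt(35) / 33972211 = 529.40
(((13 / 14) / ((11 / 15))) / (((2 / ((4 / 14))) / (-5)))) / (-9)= 325 / 3234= 0.10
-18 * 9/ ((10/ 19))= -1539/ 5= -307.80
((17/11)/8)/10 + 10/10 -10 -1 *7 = -14063/880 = -15.98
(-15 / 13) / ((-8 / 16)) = 30 / 13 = 2.31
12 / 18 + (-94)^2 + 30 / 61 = 1617200 / 183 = 8837.16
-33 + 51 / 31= -972 / 31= -31.35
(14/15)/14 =1/15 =0.07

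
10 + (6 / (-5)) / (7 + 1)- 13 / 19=9.17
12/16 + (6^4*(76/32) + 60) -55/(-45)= 113039/36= 3139.97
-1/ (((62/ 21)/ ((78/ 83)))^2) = -670761/ 6620329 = -0.10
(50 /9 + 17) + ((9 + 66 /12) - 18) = 343 /18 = 19.06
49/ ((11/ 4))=196/ 11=17.82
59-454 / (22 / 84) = -18419 / 11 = -1674.45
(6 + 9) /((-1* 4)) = -15 /4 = -3.75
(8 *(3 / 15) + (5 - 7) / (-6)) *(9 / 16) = 87 / 80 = 1.09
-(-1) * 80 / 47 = 80 / 47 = 1.70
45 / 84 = 15 / 28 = 0.54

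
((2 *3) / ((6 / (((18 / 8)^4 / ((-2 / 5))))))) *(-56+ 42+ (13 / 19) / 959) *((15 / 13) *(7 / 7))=125518983075 / 121278976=1034.96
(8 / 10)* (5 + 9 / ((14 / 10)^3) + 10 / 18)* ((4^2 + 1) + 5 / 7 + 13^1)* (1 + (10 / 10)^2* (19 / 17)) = 18765200 / 40817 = 459.74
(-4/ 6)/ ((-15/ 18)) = 4/ 5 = 0.80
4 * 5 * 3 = 60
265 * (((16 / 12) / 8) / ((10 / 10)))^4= 265 / 1296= 0.20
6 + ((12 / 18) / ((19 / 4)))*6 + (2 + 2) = 206 / 19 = 10.84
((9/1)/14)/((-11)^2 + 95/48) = 216/41321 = 0.01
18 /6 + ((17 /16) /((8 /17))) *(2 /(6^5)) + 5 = 3981601 /497664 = 8.00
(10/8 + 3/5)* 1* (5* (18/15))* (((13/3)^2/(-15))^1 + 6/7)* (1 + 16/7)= -317423/22050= -14.40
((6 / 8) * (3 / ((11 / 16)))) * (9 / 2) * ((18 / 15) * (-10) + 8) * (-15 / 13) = 9720 / 143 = 67.97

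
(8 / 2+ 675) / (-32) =-679 / 32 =-21.22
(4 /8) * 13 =13 /2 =6.50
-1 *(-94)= 94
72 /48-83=-163 /2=-81.50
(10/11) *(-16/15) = -32/33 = -0.97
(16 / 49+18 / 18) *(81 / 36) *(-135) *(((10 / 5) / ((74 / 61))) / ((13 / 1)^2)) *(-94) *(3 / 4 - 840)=-310094.58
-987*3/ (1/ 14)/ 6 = -6909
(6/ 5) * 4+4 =44/ 5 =8.80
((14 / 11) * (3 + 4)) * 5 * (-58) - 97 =-2680.64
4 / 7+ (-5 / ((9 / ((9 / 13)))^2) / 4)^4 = 0.57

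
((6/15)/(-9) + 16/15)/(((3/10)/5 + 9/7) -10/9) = 3220/739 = 4.36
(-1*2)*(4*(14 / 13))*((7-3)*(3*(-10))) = 13440 / 13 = 1033.85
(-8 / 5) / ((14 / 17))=-68 / 35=-1.94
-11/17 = -0.65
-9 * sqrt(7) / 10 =-2.38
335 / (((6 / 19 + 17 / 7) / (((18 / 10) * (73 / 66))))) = 26733 / 110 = 243.03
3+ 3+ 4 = 10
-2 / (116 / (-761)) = 761 / 58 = 13.12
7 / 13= 0.54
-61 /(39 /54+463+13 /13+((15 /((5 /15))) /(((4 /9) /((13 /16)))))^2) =-2248704 /266613545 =-0.01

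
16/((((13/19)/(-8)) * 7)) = -2432/91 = -26.73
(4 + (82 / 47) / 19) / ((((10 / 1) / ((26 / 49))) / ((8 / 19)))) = 54288 / 593845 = 0.09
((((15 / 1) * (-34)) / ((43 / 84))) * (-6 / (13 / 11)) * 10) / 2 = 14137200 / 559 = 25290.16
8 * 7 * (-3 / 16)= -21 / 2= -10.50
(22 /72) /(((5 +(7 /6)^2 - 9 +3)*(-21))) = -11 /273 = -0.04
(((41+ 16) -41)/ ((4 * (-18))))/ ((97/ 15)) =-10/ 291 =-0.03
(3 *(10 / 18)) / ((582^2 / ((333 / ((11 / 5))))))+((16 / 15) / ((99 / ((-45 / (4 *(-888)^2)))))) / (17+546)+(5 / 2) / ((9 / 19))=181904785622531 / 34461306901296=5.28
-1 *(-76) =76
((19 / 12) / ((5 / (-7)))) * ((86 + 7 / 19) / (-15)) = 3829 / 300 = 12.76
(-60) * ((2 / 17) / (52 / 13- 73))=0.10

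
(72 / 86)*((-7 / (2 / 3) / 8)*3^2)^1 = -1701 / 172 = -9.89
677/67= 10.10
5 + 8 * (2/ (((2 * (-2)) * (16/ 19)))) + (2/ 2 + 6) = 29/ 4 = 7.25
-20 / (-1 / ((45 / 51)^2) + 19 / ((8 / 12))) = -9000 / 12247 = -0.73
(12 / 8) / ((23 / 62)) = 93 / 23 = 4.04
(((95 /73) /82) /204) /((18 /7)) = 665 /21980592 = 0.00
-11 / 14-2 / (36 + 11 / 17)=-1047 / 1246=-0.84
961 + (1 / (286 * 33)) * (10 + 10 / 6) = 27209789 / 28314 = 961.00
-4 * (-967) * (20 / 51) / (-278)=-38680 / 7089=-5.46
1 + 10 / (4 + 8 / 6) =23 / 8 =2.88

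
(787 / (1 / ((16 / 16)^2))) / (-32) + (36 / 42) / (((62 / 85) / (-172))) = -1574299 / 6944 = -226.71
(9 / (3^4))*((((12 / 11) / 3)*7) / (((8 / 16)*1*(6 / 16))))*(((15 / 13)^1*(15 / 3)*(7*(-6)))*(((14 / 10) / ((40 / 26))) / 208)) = -686 / 429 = -1.60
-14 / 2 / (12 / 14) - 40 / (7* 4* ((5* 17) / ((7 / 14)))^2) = -247819 / 30345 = -8.17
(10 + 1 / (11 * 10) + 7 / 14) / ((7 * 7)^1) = 578 / 2695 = 0.21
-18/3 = -6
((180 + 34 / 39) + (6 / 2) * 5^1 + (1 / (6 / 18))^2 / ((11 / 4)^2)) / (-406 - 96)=-929935 / 2368938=-0.39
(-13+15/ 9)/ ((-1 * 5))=34/ 15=2.27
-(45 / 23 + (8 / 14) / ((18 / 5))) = -2.12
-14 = -14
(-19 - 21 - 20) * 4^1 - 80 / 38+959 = 13621 / 19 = 716.89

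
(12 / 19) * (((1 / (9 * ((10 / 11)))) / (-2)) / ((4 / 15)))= -11 / 76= -0.14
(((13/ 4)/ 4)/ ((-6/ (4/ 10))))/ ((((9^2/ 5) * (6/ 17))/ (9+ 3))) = -221/ 1944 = -0.11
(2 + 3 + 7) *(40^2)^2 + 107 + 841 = 30720948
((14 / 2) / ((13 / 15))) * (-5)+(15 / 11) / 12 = -23035 / 572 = -40.27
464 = 464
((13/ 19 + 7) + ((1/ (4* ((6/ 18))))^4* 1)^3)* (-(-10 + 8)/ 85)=491914183/ 2709520384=0.18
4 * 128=512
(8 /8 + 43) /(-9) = -44 /9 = -4.89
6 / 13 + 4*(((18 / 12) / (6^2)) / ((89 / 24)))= 586 / 1157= 0.51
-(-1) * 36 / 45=4 / 5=0.80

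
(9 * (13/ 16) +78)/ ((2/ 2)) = 1365/ 16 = 85.31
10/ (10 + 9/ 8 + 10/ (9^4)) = 524880/ 584009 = 0.90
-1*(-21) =21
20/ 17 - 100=-98.82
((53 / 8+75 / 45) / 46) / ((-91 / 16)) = -199 / 6279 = -0.03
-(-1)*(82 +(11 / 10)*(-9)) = 72.10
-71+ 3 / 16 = -1133 / 16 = -70.81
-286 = -286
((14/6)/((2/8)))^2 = 784/9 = 87.11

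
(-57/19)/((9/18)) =-6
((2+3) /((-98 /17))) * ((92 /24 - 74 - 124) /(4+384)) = 99025 /228144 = 0.43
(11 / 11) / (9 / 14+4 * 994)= 14 / 55673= 0.00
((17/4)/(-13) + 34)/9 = 3.74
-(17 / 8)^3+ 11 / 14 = -31575 / 3584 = -8.81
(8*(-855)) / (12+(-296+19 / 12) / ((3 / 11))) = 6.41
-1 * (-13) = 13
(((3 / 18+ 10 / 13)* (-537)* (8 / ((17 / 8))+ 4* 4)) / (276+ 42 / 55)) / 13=-20123180 / 7288801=-2.76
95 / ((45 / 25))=475 / 9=52.78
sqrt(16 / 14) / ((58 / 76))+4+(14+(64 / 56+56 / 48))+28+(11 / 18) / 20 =76*sqrt(14) / 203+121817 / 2520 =49.74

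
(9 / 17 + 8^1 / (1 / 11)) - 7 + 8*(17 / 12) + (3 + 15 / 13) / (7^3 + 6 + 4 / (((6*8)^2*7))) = 86647685120 / 932953047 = 92.87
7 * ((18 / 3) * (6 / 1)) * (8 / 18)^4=7168 / 729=9.83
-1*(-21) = 21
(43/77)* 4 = 2.23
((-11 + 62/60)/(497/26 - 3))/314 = -3887/1973490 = -0.00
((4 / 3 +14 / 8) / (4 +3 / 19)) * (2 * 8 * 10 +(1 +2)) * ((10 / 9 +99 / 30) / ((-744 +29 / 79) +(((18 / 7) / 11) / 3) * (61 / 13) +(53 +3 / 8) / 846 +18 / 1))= -0.74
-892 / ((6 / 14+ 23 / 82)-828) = 1.08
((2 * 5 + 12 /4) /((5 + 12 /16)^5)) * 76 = 1011712 /6436343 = 0.16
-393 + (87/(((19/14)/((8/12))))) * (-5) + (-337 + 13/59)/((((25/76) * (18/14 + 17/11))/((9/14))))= -512677471/610945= -839.15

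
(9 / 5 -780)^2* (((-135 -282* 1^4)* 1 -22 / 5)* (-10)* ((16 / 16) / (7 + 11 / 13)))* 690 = 19076038101666 / 85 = 224423977666.66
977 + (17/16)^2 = 250401/256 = 978.13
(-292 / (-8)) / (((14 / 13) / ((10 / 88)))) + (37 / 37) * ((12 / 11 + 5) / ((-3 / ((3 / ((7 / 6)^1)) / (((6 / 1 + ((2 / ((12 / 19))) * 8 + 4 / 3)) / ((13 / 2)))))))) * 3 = 44369 / 60368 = 0.73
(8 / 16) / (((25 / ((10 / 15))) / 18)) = 6 / 25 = 0.24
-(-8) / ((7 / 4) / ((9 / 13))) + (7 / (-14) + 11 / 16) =4881 / 1456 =3.35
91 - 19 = 72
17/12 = 1.42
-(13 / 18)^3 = -2197 / 5832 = -0.38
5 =5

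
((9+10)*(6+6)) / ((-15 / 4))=-304 / 5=-60.80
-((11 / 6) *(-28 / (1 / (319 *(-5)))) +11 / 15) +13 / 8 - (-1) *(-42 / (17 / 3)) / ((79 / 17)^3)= -1614719465769 / 19721560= -81875.85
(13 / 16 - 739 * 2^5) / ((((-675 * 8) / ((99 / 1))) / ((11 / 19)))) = 9156191 / 36480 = 250.99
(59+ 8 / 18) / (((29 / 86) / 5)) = 881.42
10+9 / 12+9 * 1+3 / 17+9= 1967 / 68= 28.93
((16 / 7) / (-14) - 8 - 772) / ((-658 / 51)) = 60.47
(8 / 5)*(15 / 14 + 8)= 508 / 35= 14.51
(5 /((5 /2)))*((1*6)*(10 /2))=60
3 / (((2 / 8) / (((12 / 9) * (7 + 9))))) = 256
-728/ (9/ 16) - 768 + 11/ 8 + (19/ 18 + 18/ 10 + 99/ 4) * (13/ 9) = -2020.97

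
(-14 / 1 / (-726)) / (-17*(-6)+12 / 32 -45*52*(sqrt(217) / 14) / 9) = -4480*sqrt(217) / 805141623 -8232 / 268380541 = -0.00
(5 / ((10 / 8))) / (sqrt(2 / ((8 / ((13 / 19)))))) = 8 * sqrt(247) / 13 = 9.67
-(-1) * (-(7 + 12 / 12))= -8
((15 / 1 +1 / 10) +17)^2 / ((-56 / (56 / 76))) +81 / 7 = -1.99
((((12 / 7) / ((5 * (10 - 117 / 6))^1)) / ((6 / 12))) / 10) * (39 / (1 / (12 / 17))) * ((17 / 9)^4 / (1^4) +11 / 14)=-51644944 / 19229805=-2.69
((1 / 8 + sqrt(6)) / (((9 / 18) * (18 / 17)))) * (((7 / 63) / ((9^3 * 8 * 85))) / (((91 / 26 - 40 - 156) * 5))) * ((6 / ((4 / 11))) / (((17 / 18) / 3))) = -sqrt(6) / 43375500 - 1 / 347004000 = -0.00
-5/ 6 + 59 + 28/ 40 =883/ 15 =58.87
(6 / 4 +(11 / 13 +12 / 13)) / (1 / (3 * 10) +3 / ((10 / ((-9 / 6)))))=-7.85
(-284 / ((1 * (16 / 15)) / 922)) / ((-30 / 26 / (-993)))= -211262239.50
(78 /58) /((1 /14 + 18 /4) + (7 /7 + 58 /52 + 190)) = 0.01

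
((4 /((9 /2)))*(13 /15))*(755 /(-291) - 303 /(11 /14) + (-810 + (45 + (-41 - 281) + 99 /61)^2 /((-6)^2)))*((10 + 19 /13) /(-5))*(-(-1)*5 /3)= -38684567155712 /14471769015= -2673.11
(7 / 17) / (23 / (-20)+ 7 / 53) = -7420 / 18343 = -0.40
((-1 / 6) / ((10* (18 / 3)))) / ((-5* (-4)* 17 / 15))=-0.00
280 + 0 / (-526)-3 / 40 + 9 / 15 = 11221 / 40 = 280.52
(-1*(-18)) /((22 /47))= 423 /11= 38.45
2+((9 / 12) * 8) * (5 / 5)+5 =13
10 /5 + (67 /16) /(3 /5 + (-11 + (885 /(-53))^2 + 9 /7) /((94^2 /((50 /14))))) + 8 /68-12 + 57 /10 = 2528927462009 /1465411221020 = 1.73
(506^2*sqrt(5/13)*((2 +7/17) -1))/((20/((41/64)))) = 7873107*sqrt(65)/8840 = 7180.43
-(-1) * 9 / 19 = 9 / 19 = 0.47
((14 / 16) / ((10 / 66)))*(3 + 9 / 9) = 231 / 10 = 23.10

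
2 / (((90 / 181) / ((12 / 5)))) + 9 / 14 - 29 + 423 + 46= 472811 / 1050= 450.30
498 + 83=581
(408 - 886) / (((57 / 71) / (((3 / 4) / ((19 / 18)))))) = -152721 / 361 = -423.05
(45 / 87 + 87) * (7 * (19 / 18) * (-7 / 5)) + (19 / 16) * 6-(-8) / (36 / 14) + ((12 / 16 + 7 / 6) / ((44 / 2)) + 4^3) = -11928919 / 14355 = -830.99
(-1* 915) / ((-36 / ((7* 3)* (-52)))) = -27755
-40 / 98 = -20 / 49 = -0.41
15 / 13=1.15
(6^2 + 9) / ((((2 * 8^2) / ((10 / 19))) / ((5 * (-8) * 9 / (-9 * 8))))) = 1125 / 1216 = 0.93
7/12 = 0.58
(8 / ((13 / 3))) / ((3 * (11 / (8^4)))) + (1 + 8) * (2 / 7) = 231950 / 1001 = 231.72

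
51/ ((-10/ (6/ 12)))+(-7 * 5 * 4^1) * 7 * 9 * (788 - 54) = -129477651/ 20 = -6473882.55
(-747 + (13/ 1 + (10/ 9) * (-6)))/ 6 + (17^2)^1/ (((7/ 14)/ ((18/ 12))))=6692/ 9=743.56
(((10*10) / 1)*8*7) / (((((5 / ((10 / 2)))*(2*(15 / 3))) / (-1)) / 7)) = -3920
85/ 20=17/ 4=4.25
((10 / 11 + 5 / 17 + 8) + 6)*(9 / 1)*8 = 204696 / 187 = 1094.63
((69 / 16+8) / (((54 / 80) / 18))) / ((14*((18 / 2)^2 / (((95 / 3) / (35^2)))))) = 3743 / 500094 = 0.01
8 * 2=16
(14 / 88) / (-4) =-0.04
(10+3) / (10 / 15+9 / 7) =6.66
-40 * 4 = -160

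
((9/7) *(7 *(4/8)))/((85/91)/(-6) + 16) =2457/8651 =0.28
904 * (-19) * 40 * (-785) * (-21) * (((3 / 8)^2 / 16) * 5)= -7963491375 / 16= -497718210.94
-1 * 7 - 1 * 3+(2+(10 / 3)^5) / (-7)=-117496 / 1701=-69.07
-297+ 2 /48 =-7127 /24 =-296.96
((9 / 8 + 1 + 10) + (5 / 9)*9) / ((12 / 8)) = 137 / 12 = 11.42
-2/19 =-0.11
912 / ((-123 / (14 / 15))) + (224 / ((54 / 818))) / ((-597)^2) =-13633109056 / 1972723815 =-6.91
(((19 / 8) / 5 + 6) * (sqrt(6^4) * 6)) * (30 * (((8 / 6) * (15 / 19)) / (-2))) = -419580 / 19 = -22083.16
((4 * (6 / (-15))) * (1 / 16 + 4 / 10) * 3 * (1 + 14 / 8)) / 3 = -407 / 200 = -2.04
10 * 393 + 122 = 4052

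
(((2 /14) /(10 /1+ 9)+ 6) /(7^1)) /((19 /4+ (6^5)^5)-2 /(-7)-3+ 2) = 3196 /105874392623458207939253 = 0.00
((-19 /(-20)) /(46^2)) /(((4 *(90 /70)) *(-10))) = -133 /15235200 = -0.00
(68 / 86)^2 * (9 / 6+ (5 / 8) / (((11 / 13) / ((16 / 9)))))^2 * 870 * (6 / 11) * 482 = 25065897817160 / 22149171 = 1131685.60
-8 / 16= -1 / 2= -0.50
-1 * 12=-12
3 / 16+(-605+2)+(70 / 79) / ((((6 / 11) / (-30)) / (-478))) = 28682845 / 1264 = 22692.12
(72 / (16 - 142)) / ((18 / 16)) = -32 / 63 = -0.51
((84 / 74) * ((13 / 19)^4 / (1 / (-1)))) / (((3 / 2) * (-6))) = 0.03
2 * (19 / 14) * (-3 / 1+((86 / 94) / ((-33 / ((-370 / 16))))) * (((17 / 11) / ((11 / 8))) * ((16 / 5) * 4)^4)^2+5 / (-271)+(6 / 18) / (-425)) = 1584093424.22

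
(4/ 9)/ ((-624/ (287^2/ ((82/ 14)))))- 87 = -136211/ 1404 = -97.02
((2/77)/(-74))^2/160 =1/1298688160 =0.00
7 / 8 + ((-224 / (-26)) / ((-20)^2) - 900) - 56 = -2483269 / 2600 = -955.10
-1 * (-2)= 2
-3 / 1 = -3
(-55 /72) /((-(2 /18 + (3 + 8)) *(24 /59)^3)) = 2259169 /2211840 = 1.02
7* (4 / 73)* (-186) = -5208 / 73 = -71.34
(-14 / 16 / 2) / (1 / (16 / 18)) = -7 / 18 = -0.39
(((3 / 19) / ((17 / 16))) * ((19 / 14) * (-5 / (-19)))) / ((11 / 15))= 1800 / 24871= 0.07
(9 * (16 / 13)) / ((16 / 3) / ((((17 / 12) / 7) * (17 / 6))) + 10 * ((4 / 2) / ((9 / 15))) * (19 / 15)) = 0.21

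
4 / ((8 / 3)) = 3 / 2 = 1.50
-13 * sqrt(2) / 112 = -0.16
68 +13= 81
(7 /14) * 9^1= 9 /2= 4.50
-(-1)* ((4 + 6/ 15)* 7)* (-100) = -3080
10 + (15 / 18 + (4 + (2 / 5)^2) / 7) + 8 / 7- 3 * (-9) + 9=50999 / 1050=48.57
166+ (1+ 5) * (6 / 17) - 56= 1906 / 17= 112.12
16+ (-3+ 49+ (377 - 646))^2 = 49745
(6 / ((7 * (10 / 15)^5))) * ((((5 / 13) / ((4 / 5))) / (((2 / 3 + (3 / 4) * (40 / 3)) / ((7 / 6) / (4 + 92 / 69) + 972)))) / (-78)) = -566997975 / 155058176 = -3.66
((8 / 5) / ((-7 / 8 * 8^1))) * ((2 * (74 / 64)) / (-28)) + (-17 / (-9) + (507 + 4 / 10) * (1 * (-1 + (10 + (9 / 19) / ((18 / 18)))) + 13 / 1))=3822518279 / 335160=11405.06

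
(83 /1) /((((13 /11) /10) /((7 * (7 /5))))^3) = 103976303816 /2197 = 47326492.41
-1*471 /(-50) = 471 /50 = 9.42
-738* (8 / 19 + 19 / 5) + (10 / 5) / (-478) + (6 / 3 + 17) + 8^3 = -58672922 / 22705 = -2584.14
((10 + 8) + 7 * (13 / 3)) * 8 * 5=5800 / 3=1933.33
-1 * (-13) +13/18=247/18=13.72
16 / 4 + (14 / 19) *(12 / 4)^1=118 / 19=6.21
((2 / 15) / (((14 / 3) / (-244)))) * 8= -1952 / 35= -55.77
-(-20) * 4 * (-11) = -880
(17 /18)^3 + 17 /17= 10745 /5832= 1.84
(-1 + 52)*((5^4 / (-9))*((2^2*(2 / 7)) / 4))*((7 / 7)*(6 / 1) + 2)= -170000 / 21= -8095.24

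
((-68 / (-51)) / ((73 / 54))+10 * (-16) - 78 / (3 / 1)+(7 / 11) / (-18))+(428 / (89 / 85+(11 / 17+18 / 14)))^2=103217633712181 / 5048507574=20445.18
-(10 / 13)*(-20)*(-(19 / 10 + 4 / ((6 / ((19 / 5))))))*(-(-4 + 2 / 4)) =-238.72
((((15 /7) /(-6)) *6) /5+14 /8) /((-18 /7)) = -37 /72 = -0.51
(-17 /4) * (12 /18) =-17 /6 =-2.83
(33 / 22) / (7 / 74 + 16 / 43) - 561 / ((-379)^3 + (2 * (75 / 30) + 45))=86614141094 / 26947745055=3.21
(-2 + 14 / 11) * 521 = -4168 / 11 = -378.91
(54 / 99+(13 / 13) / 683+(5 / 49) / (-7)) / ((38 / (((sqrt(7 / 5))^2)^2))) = 685911 / 24980725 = 0.03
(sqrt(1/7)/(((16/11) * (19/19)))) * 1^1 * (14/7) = 11 * sqrt(7)/56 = 0.52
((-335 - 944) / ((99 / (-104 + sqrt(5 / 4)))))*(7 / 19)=931112 / 1881 - 8953*sqrt(5) / 3762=489.69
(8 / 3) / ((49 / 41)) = 328 / 147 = 2.23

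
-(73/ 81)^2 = -5329/ 6561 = -0.81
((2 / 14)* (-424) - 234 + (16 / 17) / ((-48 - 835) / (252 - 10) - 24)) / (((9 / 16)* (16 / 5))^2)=-5864335450 / 64494549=-90.93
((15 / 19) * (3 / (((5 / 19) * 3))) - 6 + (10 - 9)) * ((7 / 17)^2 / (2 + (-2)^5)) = 49 / 4335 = 0.01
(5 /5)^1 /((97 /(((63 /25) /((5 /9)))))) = 567 /12125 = 0.05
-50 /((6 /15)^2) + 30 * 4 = -385 /2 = -192.50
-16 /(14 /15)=-120 /7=-17.14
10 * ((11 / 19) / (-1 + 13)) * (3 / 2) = 55 / 76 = 0.72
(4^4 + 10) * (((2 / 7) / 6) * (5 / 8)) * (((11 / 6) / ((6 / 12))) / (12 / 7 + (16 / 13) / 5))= 475475 / 32112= 14.81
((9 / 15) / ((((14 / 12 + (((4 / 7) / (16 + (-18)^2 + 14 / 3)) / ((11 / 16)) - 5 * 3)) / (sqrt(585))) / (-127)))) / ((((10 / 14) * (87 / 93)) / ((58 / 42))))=2821104594 * sqrt(65) / 82589275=275.39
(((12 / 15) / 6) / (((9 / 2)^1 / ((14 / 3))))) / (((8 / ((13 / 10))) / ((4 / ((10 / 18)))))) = 182 / 1125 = 0.16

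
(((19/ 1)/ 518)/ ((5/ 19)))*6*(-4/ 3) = -1444/ 1295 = -1.12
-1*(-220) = 220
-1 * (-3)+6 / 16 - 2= 11 / 8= 1.38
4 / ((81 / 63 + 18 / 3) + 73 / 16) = 0.34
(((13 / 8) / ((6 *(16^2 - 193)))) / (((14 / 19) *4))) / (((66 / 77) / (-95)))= -23465 / 145152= -0.16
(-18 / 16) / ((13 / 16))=-1.38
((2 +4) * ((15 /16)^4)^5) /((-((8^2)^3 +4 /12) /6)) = -0.00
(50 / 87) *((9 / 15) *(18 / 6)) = 30 / 29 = 1.03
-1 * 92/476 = -23/119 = -0.19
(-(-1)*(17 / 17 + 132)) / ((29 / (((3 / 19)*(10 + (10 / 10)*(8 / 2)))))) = 294 / 29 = 10.14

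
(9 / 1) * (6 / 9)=6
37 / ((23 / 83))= 3071 / 23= 133.52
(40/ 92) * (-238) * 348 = -828240/ 23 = -36010.43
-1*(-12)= 12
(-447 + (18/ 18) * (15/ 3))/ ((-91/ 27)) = 918/ 7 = 131.14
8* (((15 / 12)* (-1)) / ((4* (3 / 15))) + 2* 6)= 167 / 2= 83.50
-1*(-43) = 43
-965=-965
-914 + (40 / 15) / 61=-167254 / 183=-913.96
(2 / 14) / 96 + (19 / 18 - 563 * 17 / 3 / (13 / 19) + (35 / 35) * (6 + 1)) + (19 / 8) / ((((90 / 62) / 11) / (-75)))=-157366709 / 26208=-6004.53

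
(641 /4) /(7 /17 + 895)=10897 /60888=0.18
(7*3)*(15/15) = 21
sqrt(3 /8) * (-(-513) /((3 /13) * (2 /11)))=24453 * sqrt(6) /8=7487.17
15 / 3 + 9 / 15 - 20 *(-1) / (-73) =1944 / 365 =5.33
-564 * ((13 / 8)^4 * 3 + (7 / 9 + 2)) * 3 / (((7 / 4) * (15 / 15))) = -41056709 / 1792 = -22911.11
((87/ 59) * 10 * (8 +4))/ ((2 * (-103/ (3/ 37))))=-15660/ 224849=-0.07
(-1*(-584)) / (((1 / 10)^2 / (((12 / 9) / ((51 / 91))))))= 21257600 / 153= 138938.56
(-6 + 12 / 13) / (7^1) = -66 / 91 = -0.73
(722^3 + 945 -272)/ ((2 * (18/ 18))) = 376367721/ 2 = 188183860.50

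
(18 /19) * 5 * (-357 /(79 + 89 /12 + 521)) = -385560 /138491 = -2.78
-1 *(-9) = 9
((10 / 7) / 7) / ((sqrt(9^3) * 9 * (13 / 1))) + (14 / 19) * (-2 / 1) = -4333958 / 2941029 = -1.47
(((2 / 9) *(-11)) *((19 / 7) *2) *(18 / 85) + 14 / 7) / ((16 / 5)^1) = -241 / 952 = -0.25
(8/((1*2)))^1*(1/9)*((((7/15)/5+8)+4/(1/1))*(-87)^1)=-105212/225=-467.61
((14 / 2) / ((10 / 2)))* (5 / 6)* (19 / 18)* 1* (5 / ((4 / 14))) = 21.55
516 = 516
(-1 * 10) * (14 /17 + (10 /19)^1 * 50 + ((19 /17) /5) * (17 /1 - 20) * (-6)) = -100656 /323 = -311.63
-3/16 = -0.19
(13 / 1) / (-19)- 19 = -374 / 19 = -19.68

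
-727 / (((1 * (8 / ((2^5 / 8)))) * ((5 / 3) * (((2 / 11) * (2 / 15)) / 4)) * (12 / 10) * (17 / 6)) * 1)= -359865 / 34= -10584.26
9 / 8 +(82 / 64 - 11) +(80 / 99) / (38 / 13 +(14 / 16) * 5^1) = -20397535 / 2404512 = -8.48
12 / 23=0.52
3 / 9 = 1 / 3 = 0.33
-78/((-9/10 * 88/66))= 65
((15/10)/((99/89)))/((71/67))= 5963/4686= 1.27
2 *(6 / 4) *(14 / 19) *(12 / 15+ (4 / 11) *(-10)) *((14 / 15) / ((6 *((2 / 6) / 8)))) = -122304 / 5225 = -23.41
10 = 10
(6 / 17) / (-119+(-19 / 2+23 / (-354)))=-531 / 193426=-0.00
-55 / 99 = -0.56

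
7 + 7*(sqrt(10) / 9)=7*sqrt(10) / 9 + 7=9.46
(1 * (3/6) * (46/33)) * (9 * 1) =69/11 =6.27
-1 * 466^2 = -217156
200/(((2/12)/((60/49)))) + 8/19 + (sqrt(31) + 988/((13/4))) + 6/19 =sqrt(31) + 1651710/931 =1779.69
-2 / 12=-1 / 6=-0.17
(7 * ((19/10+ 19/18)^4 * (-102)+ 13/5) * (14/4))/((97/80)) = -4168947690488/26517375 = -157215.70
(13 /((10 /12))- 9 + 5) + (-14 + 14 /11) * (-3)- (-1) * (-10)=39.78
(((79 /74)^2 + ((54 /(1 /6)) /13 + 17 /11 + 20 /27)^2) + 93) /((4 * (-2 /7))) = -476847157544023 /653059918368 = -730.17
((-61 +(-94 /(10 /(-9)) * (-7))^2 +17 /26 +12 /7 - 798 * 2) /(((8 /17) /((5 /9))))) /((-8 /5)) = -8999574733 /34944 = -257542.78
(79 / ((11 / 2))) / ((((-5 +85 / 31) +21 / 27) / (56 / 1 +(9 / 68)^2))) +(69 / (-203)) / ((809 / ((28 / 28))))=-19134705927171 / 35202948968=-543.55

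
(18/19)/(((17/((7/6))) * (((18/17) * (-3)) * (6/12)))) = -7/171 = -0.04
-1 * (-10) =10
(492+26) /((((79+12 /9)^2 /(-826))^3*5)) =-212812645257072 /979652970727205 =-0.22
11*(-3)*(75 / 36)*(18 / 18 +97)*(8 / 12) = -4491.67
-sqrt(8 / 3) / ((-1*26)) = sqrt(6) / 39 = 0.06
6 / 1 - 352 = -346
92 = 92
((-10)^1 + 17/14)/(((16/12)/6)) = -1107/28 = -39.54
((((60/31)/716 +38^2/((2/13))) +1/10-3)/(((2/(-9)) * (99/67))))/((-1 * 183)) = 11628260241/74467580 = 156.15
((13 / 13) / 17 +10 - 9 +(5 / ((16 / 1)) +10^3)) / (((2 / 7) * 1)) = 1906611 / 544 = 3504.80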